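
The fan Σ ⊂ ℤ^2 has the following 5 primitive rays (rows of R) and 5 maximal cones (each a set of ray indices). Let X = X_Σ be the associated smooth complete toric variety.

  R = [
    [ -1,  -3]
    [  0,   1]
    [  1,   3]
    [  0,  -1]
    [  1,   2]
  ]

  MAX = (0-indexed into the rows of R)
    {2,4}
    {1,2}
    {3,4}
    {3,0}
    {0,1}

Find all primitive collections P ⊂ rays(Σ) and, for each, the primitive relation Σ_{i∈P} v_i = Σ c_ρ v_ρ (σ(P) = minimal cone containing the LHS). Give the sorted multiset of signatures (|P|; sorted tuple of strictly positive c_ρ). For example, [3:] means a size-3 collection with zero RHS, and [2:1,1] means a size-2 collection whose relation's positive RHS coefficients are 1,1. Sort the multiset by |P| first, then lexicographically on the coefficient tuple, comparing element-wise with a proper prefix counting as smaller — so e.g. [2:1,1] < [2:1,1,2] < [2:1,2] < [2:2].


Δ(Σ) — 5 vertices, 5 min non-faces:

  P={0,2}:  v_{0} + v_{2} = 0  →  sig = [2:]
  P={1,3}:  v_{1} + v_{3} = 0  →  sig = [2:]
  P={0,4}:  v_{0} + v_{4} = v_{3}  →  sig = [2:1]
  P={1,4}:  v_{1} + v_{4} = v_{2}  →  sig = [2:1]
  P={2,3}:  v_{2} + v_{3} = v_{4}  →  sig = [2:1]

Sorted signature multiset PRS(X):
{ [2:] ×2,  [2:1] ×3 }


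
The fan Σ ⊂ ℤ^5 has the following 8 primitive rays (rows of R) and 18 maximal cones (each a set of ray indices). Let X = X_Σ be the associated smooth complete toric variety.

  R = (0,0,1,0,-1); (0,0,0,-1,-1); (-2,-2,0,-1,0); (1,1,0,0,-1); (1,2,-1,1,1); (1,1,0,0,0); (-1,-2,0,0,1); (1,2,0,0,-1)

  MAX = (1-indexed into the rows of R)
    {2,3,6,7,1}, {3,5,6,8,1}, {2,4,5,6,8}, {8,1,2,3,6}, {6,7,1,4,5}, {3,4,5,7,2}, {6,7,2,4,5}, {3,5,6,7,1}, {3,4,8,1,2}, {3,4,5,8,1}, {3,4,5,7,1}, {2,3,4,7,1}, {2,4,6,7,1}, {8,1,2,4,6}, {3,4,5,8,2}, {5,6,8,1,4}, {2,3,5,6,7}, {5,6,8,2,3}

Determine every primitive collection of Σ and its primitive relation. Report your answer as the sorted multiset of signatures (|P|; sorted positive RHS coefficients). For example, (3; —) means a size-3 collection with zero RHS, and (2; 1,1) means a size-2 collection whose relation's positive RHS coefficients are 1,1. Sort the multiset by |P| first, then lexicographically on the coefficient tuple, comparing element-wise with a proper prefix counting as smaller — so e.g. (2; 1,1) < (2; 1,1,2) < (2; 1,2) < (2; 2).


Primitive collections (3):

  P={7,8}:  v_{7} + v_{8} = 0  so sig = (2; —)
  P={1,2,5}:  v_{1} + v_{2} + v_{5} = v_{8}  so sig = (3; 1)
  P={3,4,6}:  v_{3} + v_{4} + v_{6} = v_{2}  so sig = (3; 1)

Signatures (|P|; sorted positive RHS coefficients), sorted:
[(2; —), (3; 1), (3; 1)]


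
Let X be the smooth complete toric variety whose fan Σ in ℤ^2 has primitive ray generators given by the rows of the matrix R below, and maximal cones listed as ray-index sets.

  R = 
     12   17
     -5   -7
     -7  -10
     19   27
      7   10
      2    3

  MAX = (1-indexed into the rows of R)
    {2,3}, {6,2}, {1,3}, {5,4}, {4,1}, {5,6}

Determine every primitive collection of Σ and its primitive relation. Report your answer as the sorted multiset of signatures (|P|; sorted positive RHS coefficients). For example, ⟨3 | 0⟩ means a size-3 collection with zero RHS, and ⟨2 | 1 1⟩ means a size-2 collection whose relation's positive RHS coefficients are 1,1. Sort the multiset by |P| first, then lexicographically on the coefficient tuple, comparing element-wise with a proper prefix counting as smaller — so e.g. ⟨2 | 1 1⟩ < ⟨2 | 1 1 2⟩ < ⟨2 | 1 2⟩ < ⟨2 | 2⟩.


|primitive collections| = 9. Relations:

  {3,5}:  v_{3} + v_{5} = 0  so sig = ⟨2 | 0⟩
  {1,2}:  v_{1} + v_{2} = v_{5}  so sig = ⟨2 | 1⟩
  {1,5}:  v_{1} + v_{5} = v_{4}  so sig = ⟨2 | 1⟩
  {2,5}:  v_{2} + v_{5} = v_{6}  so sig = ⟨2 | 1⟩
  {3,4}:  v_{3} + v_{4} = v_{1}  so sig = ⟨2 | 1⟩
  {3,6}:  v_{3} + v_{6} = v_{2}  so sig = ⟨2 | 1⟩
  {1,6}:  v_{1} + v_{6} = 2·v_{5}  so sig = ⟨2 | 2⟩
  {2,4}:  v_{2} + v_{4} = 2·v_{5}  so sig = ⟨2 | 2⟩
  {4,6}:  v_{4} + v_{6} = 3·v_{5}  so sig = ⟨2 | 3⟩

Hence PRS(X_Σ) =
{ ⟨2 | 0⟩,  ⟨2 | 1⟩ ×5,  ⟨2 | 2⟩ ×2,  ⟨2 | 3⟩ }


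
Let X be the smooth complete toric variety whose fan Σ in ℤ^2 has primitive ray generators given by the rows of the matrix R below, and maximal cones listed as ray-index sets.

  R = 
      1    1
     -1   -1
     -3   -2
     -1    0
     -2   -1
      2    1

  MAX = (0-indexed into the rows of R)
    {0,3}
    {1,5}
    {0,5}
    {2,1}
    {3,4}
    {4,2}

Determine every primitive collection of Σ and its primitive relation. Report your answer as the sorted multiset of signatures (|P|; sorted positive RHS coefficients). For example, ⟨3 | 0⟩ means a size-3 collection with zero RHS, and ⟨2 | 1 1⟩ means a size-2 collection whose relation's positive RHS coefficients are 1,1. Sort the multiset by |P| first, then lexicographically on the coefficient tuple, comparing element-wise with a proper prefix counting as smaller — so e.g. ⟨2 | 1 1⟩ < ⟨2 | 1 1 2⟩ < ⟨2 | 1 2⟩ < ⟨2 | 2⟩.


The 9 primitive collections of Σ (r=6, n=2):

  P = {0,1}:  v_{0} + v_{1} = 0 ; sig = ⟨2 | 0⟩
  P = {4,5}:  v_{4} + v_{5} = 0 ; sig = ⟨2 | 0⟩
  P = {0,2}:  v_{0} + v_{2} = v_{4} ; sig = ⟨2 | 1⟩
  P = {0,4}:  v_{0} + v_{4} = v_{3} ; sig = ⟨2 | 1⟩
  P = {1,3}:  v_{1} + v_{3} = v_{4} ; sig = ⟨2 | 1⟩
  P = {1,4}:  v_{1} + v_{4} = v_{2} ; sig = ⟨2 | 1⟩
  P = {2,5}:  v_{2} + v_{5} = v_{1} ; sig = ⟨2 | 1⟩
  P = {3,5}:  v_{3} + v_{5} = v_{0} ; sig = ⟨2 | 1⟩
  P = {2,3}:  v_{2} + v_{3} = 2·v_{4} ; sig = ⟨2 | 2⟩

Hence PRS(X_Σ) =
    |P|=2: 9 collections, coeffs (), (), (1), (1), (1), (1), (1), (1), (2)


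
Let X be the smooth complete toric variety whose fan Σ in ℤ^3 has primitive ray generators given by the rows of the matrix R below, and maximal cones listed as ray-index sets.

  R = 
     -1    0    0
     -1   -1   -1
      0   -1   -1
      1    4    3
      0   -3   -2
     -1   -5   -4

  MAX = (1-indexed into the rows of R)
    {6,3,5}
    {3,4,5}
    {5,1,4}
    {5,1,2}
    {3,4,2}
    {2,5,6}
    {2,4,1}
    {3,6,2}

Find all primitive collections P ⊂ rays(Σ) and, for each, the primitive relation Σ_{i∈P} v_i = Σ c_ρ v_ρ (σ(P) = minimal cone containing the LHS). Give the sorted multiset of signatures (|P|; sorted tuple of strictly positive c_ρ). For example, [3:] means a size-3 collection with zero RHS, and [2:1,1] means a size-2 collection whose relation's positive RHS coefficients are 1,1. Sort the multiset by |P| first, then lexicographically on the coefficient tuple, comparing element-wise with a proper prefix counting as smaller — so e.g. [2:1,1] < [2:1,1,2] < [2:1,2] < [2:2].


5 minimal non-faces of Δ(Σ) (on 6 rays):

  • {1,3}:  v_{1} + v_{3} = v_{2}  →  sig = [2:1]
  • {4,6}:  v_{4} + v_{6} = v_{3}  →  sig = [2:1]
  • {1,6}:  v_{1} + v_{6} = 2·v_{2} + v_{5}  →  sig = [2:1,2]
  • {2,4,5}:  v_{2} + v_{4} + v_{5} = 0  →  sig = [3:]
  • {2,3,5}:  v_{2} + v_{3} + v_{5} = v_{6}  →  sig = [3:1]

Signatures (|P|; sorted positive RHS coefficients), sorted:
    [2:1]
    [2:1]
    [2:1,2]
    [3:]
    [3:1]


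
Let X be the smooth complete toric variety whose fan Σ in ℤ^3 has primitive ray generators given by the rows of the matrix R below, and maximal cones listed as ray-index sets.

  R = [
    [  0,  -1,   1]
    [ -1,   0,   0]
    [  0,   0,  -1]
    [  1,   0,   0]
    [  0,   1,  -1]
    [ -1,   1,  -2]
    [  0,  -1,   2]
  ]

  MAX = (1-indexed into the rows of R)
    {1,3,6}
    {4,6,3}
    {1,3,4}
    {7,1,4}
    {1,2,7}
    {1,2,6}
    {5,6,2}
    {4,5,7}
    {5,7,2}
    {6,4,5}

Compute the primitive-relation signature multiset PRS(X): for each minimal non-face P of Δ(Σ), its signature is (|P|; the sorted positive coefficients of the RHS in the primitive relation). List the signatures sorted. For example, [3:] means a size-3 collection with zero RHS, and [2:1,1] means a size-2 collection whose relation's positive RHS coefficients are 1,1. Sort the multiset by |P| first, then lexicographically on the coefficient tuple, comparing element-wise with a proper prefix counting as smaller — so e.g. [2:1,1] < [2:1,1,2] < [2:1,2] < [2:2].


|primitive collections| = 7. Relations:

  {1,5}:  v_{1} + v_{5} = 0 ; sig = [2:]
  {2,4}:  v_{2} + v_{4} = 0 ; sig = [2:]
  {3,7}:  v_{3} + v_{7} = v_{1} ; sig = [2:1]
  {6,7}:  v_{6} + v_{7} = v_{2} ; sig = [2:1]
  {2,3}:  v_{2} + v_{3} = v_{1} + v_{6} ; sig = [2:1,1]
  {3,5}:  v_{3} + v_{5} = v_{4} + v_{6} ; sig = [2:1,1]
  {1,4,6}:  v_{1} + v_{4} + v_{6} = v_{3} ; sig = [3:1]

so the primitive-relation signature multiset is
    |P|=2: 6 collections, coeffs (), (), (1), (1), (1,1), (1,1)
    |P|=3: 1 collection, coeffs (1)


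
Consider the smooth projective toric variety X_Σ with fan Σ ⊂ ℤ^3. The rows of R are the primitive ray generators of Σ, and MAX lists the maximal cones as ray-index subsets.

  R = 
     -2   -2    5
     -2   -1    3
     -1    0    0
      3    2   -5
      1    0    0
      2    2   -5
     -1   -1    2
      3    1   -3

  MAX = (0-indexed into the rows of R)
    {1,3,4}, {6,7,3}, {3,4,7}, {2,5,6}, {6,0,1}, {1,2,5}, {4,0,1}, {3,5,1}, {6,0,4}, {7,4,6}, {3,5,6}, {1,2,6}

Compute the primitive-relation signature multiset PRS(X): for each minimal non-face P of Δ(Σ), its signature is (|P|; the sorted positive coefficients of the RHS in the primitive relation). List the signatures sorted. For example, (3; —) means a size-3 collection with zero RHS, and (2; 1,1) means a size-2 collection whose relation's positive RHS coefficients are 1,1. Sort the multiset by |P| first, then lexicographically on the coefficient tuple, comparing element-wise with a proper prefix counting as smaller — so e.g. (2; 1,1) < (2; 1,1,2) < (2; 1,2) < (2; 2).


14 collections generate NE(X_Σ); each relation:

  P = {0,5}:  v_{0} + v_{5} = 0  →  sig = (2; —)
  P = {2,4}:  v_{2} + v_{4} = 0  →  sig = (2; —)
  P = {0,3}:  v_{0} + v_{3} = v_{4}  →  sig = (2; 1)
  P = {1,7}:  v_{1} + v_{7} = v_{4}  →  sig = (2; 1)
  P = {2,3}:  v_{2} + v_{3} = v_{5}  →  sig = (2; 1)
  P = {4,5}:  v_{4} + v_{5} = v_{3}  →  sig = (2; 1)
  P = {0,2}:  v_{0} + v_{2} = v_{1} + v_{6}  →  sig = (2; 1,1)
  P = {2,7}:  v_{2} + v_{7} = v_{3} + v_{6}  →  sig = (2; 1,1)
  P = {0,7}:  v_{0} + v_{7} = 2·v_{4} + v_{6}  →  sig = (2; 1,2)
  P = {5,7}:  v_{5} + v_{7} = 2·v_{3} + v_{6}  →  sig = (2; 1,2)
  P = {1,3,6}:  v_{1} + v_{3} + v_{6} = 0  →  sig = (3; —)
  P = {1,4,6}:  v_{1} + v_{4} + v_{6} = v_{0}  →  sig = (3; 1)
  P = {1,5,6}:  v_{1} + v_{5} + v_{6} = v_{2}  →  sig = (3; 1)
  P = {3,4,6}:  v_{3} + v_{4} + v_{6} = v_{7}  →  sig = (3; 1)

Sorted signature multiset PRS(X):
    (2; —)
    (2; —)
    (2; 1)
    (2; 1)
    (2; 1)
    (2; 1)
    (2; 1,1)
    (2; 1,1)
    (2; 1,2)
    (2; 1,2)
    (3; —)
    (3; 1)
    (3; 1)
    (3; 1)


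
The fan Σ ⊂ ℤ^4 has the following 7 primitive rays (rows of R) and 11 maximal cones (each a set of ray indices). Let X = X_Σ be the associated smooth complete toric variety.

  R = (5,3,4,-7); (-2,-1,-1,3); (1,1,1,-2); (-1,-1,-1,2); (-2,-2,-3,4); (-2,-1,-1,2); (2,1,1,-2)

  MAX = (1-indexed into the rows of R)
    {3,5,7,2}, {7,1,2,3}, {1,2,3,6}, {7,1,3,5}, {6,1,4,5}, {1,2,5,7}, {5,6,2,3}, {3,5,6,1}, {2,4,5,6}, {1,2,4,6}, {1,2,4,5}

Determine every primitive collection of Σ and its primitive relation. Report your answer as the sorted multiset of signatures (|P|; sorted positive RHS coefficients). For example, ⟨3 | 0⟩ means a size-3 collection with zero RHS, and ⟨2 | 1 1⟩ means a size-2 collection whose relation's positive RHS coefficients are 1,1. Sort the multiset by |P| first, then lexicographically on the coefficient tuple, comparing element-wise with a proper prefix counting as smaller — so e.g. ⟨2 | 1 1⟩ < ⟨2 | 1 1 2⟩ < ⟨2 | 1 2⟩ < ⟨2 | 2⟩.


Δ(Σ) — 7 vertices, 5 min non-faces:

  • {3,4}:  v_{3} + v_{4} = 0  ⟹  sig = ⟨2 | 0⟩
  • {6,7}:  v_{6} + v_{7} = 0  ⟹  sig = ⟨2 | 0⟩
  • {4,7}:  v_{4} + v_{7} = v_{1} + v_{2} + v_{5}  ⟹  sig = ⟨2 | 1 1 1⟩
  • {1,2,3,5}:  v_{1} + v_{2} + v_{3} + v_{5} = v_{7}  ⟹  sig = ⟨4 | 1⟩
  • {1,2,5,6}:  v_{1} + v_{2} + v_{5} + v_{6} = v_{4}  ⟹  sig = ⟨4 | 1⟩

so the primitive-relation signature multiset is
[⟨2 | 0⟩, ⟨2 | 0⟩, ⟨2 | 1 1 1⟩, ⟨4 | 1⟩, ⟨4 | 1⟩]


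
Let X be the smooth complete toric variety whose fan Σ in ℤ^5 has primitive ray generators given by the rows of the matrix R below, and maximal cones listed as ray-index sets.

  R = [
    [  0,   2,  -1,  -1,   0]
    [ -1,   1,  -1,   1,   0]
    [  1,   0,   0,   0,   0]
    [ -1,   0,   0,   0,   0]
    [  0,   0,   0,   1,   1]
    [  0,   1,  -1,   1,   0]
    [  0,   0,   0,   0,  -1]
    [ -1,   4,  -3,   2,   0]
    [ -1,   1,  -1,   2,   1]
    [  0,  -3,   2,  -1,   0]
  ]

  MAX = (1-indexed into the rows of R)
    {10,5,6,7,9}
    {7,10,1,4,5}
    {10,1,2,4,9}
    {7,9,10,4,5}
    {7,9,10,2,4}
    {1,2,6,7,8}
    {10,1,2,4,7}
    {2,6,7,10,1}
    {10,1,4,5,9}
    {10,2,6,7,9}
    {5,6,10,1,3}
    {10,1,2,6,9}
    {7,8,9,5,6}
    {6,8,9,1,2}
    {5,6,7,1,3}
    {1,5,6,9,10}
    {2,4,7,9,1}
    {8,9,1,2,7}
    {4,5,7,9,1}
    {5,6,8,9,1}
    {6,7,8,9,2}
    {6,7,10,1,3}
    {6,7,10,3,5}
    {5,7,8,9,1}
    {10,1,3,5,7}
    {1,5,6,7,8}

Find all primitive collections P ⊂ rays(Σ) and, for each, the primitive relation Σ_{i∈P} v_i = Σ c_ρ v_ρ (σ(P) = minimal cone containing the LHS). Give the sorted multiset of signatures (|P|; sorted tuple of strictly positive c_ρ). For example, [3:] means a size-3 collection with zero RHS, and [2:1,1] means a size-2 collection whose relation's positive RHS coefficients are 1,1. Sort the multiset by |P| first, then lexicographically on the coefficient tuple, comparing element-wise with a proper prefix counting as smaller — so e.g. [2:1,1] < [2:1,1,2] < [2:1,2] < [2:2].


The 11 primitive collections of Σ (r=10, n=5):

  P={3,4}:  v_{3} + v_{4} = 0 ; sig = [2:]
  P={2,3}:  v_{2} + v_{3} = v_{6} ; sig = [2:1]
  P={2,5}:  v_{2} + v_{5} = v_{9} ; sig = [2:1]
  P={4,6}:  v_{4} + v_{6} = v_{2} ; sig = [2:1]
  P={8,10}:  v_{8} + v_{10} = v_{2} ; sig = [2:1]
  P={3,9}:  v_{3} + v_{9} = v_{5} + v_{6} ; sig = [2:1,1]
  P={4,8}:  v_{4} + v_{8} = v_{1} + v_{2} + v_{7} + v_{9} ; sig = [2:1,1,1,1]
  P={3,8}:  v_{3} + v_{8} = v_{1} + v_{5} + 2·v_{6} + v_{7} ; sig = [2:1,1,1,2]
  P={1,6,7,9}:  v_{1} + v_{6} + v_{7} + v_{9} = v_{8} ; sig = [4:1]
  P={1,7,9,10}:  v_{1} + v_{7} + v_{9} + v_{10} = v_{4} ; sig = [4:1]
  P={1,5,6,7,10}:  v_{1} + v_{5} + v_{6} + v_{7} + v_{10} = 0 ; sig = [5:]

Sorted signature multiset PRS(X):
{ [2:],  [2:1] ×4,  [2:1,1],  [2:1,1,1,1],  [2:1,1,1,2],  [4:1] ×2,  [5:] }


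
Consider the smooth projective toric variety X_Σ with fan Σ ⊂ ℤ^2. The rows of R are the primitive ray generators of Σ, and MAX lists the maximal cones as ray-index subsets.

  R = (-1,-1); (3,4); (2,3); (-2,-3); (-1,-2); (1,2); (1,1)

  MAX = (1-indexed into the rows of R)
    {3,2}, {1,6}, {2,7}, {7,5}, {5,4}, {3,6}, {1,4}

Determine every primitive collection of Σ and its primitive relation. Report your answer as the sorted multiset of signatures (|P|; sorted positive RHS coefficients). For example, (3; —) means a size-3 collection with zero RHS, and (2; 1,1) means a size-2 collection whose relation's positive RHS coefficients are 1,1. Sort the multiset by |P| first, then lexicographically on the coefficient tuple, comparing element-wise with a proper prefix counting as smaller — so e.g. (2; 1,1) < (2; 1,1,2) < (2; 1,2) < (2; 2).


14 minimal non-faces of Δ(Σ) (on 7 rays):

  {1,7}:  v_{1} + v_{7} = 0 ; sig = (2; —)
  {3,4}:  v_{3} + v_{4} = 0 ; sig = (2; —)
  {5,6}:  v_{5} + v_{6} = 0 ; sig = (2; —)
  {1,2}:  v_{1} + v_{2} = v_{3} ; sig = (2; 1)
  {1,3}:  v_{1} + v_{3} = v_{6} ; sig = (2; 1)
  {1,5}:  v_{1} + v_{5} = v_{4} ; sig = (2; 1)
  {2,4}:  v_{2} + v_{4} = v_{7} ; sig = (2; 1)
  {3,5}:  v_{3} + v_{5} = v_{7} ; sig = (2; 1)
  {3,7}:  v_{3} + v_{7} = v_{2} ; sig = (2; 1)
  {4,6}:  v_{4} + v_{6} = v_{1} ; sig = (2; 1)
  {4,7}:  v_{4} + v_{7} = v_{5} ; sig = (2; 1)
  {6,7}:  v_{6} + v_{7} = v_{3} ; sig = (2; 1)
  {2,5}:  v_{2} + v_{5} = 2·v_{7} ; sig = (2; 2)
  {2,6}:  v_{2} + v_{6} = 2·v_{3} ; sig = (2; 2)

Signatures (|P|; sorted positive RHS coefficients), sorted:
    (2; —)
    (2; —)
    (2; —)
    (2; 1)
    (2; 1)
    (2; 1)
    (2; 1)
    (2; 1)
    (2; 1)
    (2; 1)
    (2; 1)
    (2; 1)
    (2; 2)
    (2; 2)


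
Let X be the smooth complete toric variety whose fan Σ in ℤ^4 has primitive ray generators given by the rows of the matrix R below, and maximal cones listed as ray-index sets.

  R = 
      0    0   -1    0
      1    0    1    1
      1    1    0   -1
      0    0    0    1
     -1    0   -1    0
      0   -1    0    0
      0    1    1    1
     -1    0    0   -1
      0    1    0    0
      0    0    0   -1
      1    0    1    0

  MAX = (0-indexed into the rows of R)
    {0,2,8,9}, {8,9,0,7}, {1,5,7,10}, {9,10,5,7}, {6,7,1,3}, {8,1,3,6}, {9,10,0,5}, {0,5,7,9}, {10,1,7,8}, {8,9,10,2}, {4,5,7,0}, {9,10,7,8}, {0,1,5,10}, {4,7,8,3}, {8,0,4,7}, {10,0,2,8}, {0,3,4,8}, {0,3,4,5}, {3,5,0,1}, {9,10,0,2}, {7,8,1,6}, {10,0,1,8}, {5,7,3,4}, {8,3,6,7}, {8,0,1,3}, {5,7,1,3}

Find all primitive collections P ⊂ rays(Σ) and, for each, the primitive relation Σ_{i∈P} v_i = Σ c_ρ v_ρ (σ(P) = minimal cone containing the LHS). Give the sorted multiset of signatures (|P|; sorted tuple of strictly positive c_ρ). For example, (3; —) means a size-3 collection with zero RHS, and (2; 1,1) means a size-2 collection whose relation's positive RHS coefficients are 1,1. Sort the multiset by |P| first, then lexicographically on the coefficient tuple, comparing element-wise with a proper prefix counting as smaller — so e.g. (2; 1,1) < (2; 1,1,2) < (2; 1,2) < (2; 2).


23 collections generate NE(X_Σ); each relation:

  P = {3,9}:  v_{3} + v_{9} = 0  ⟹  sig = (2; —)
  P = {4,10}:  v_{4} + v_{10} = 0  ⟹  sig = (2; —)
  P = {5,8}:  v_{5} + v_{8} = 0  ⟹  sig = (2; —)
  P = {1,4}:  v_{1} + v_{4} = v_{3}  ⟹  sig = (2; 1)
  P = {1,9}:  v_{1} + v_{9} = v_{10}  ⟹  sig = (2; 1)
  P = {3,10}:  v_{3} + v_{10} = v_{1}  ⟹  sig = (2; 1)
  P = {0,6}:  v_{0} + v_{6} = v_{3} + v_{8}  ⟹  sig = (2; 1,1)
  P = {4,9}:  v_{4} + v_{9} = v_{0} + v_{7}  ⟹  sig = (2; 1,1)
  P = {2,3}:  v_{2} + v_{3} = v_{0} + v_{8} + v_{10}  ⟹  sig = (2; 1,1,1)
  P = {2,4}:  v_{2} + v_{4} = v_{0} + v_{8} + v_{9}  ⟹  sig = (2; 1,1,1)
  P = {2,5}:  v_{2} + v_{5} = v_{0} + v_{9} + v_{10}  ⟹  sig = (2; 1,1,1)
  P = {5,6}:  v_{5} + v_{6} = v_{1} + v_{3} + v_{7}  ⟹  sig = (2; 1,1,1)
  P = {6,9}:  v_{6} + v_{9} = v_{1} + v_{7} + v_{8}  ⟹  sig = (2; 1,1,1)
  P = {1,2}:  v_{1} + v_{2} = v_{0} + v_{8} + 2·v_{10}  ⟹  sig = (2; 1,1,2)
  P = {4,6}:  v_{4} + v_{6} = 2·v_{3} + v_{7} + v_{8}  ⟹  sig = (2; 1,1,2)
  P = {6,10}:  v_{6} + v_{10} = 2·v_{1} + v_{7} + v_{8}  ⟹  sig = (2; 1,1,2)
  P = {2,6}:  v_{2} + v_{6} = 2·v_{8} + v_{10}  ⟹  sig = (2; 1,2)
  P = {2,7}:  v_{2} + v_{7} = v_{8} + 2·v_{9}  ⟹  sig = (2; 1,2)
  P = {0,1,7}:  v_{0} + v_{1} + v_{7} = 0  ⟹  sig = (3; —)
  P = {0,3,7}:  v_{0} + v_{3} + v_{7} = v_{4}  ⟹  sig = (3; 1)
  P = {0,7,10}:  v_{0} + v_{7} + v_{10} = v_{9}  ⟹  sig = (3; 1)
  P = {0,8,9,10}:  v_{0} + v_{8} + v_{9} + v_{10} = v_{2}  ⟹  sig = (4; 1)
  P = {1,3,7,8}:  v_{1} + v_{3} + v_{7} + v_{8} = v_{6}  ⟹  sig = (4; 1)

Sorted signature multiset PRS(X):
    |P|=2: 18 collections, coeffs (), (), (), (1), (1), (1), (1,1), (1,1), (1,1,1), (1,1,1), (1,1,1), (1,1,1), (1,1,1), (1,1,2), (1,1,2), (1,1,2), (1,2), (1,2)
    |P|=3: 3 collections, coeffs (), (1), (1)
    |P|=4: 2 collections, coeffs (1), (1)


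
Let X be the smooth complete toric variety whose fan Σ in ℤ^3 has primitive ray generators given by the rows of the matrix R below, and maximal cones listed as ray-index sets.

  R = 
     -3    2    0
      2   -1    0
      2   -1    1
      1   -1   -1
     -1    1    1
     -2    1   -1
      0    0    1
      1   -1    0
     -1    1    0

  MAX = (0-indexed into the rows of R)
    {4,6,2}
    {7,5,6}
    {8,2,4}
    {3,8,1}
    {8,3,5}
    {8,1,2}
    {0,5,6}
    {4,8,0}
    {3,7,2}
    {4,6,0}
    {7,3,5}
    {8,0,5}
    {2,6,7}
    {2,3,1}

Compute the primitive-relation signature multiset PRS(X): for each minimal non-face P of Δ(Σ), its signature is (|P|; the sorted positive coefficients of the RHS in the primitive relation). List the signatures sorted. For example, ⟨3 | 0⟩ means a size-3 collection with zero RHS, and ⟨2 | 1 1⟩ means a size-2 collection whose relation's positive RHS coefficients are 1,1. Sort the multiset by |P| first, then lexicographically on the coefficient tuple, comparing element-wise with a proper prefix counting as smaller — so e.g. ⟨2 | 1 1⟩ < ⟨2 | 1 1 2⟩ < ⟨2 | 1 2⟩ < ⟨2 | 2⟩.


|primitive collections| = 16. Relations:

  P={2,5}:  v_{2} + v_{5} = 0 — sig = ⟨2 | 0⟩
  P={3,4}:  v_{3} + v_{4} = 0 — sig = ⟨2 | 0⟩
  P={7,8}:  v_{7} + v_{8} = 0 — sig = ⟨2 | 0⟩
  P={0,1}:  v_{0} + v_{1} = v_{8} — sig = ⟨2 | 1⟩
  P={0,2}:  v_{0} + v_{2} = v_{4} — sig = ⟨2 | 1⟩
  P={0,3}:  v_{0} + v_{3} = v_{5} — sig = ⟨2 | 1⟩
  P={1,6}:  v_{1} + v_{6} = v_{2} — sig = ⟨2 | 1⟩
  P={3,6}:  v_{3} + v_{6} = v_{7} — sig = ⟨2 | 1⟩
  P={4,5}:  v_{4} + v_{5} = v_{0} — sig = ⟨2 | 1⟩
  P={4,7}:  v_{4} + v_{7} = v_{6} — sig = ⟨2 | 1⟩
  P={6,8}:  v_{6} + v_{8} = v_{4} — sig = ⟨2 | 1⟩
  P={0,7}:  v_{0} + v_{7} = v_{5} + v_{6} — sig = ⟨2 | 1 1⟩
  P={1,4}:  v_{1} + v_{4} = v_{2} + v_{8} — sig = ⟨2 | 1 1⟩
  P={1,5}:  v_{1} + v_{5} = v_{3} + v_{8} — sig = ⟨2 | 1 1⟩
  P={1,7}:  v_{1} + v_{7} = v_{2} + v_{3} — sig = ⟨2 | 1 1⟩
  P={2,3,8}:  v_{2} + v_{3} + v_{8} = v_{1} — sig = ⟨3 | 1⟩

Hence PRS(X_Σ) =
    |P|=2: 15 collections, coeffs (), (), (), (1), (1), (1), (1), (1), (1), (1), (1), (1,1), (1,1), (1,1), (1,1)
    |P|=3: 1 collection, coeffs (1)


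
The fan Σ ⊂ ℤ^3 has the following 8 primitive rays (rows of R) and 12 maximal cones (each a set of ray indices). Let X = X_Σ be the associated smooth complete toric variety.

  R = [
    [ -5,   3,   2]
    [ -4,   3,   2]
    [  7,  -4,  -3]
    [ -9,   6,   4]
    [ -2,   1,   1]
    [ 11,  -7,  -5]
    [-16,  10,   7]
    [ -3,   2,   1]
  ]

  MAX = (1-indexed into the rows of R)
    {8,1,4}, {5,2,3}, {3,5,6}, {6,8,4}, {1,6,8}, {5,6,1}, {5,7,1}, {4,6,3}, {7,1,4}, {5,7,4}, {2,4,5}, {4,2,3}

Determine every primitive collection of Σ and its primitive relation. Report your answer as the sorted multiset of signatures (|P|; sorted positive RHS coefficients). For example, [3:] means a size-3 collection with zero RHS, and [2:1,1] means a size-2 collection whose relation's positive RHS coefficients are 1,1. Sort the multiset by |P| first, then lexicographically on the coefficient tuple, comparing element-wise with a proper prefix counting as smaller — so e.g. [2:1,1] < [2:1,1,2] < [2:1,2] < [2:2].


Minimal non-faces — 14 found among 8 rays, 12 max cones:

  P={1,2}:  v_{1} + v_{2} = v_{4}  so sig = [2:1]
  P={2,6}:  v_{2} + v_{6} = v_{3}  so sig = [2:1]
  P={3,7}:  v_{3} + v_{7} = v_{4}  so sig = [2:1]
  P={5,8}:  v_{5} + v_{8} = v_{1}  so sig = [2:1]
  P={6,7}:  v_{6} + v_{7} = v_{1}  so sig = [2:1]
  P={1,3}:  v_{1} + v_{3} = v_{4} + v_{6}  so sig = [2:1,1]
  P={2,7}:  v_{2} + v_{7} = 2·v_{4} + v_{5}  so sig = [2:1,2]
  P={2,8}:  v_{2} + v_{8} = 2·v_{4} + v_{6}  so sig = [2:1,2]
  P={7,8}:  v_{7} + v_{8} = 2·v_{1} + v_{4}  so sig = [2:1,2]
  P={3,8}:  v_{3} + v_{8} = 2·v_{4} + 2·v_{6}  so sig = [2:2,2]
  P={4,5,6}:  v_{4} + v_{5} + v_{6} = 0  so sig = [3:]
  P={1,4,5}:  v_{1} + v_{4} + v_{5} = v_{7}  so sig = [3:1]
  P={1,4,6}:  v_{1} + v_{4} + v_{6} = v_{8}  so sig = [3:1]
  P={3,4,5}:  v_{3} + v_{4} + v_{5} = v_{2}  so sig = [3:1]

Signatures (|P|; sorted positive RHS coefficients), sorted:
[[2:1], [2:1], [2:1], [2:1], [2:1], [2:1,1], [2:1,2], [2:1,2], [2:1,2], [2:2,2], [3:], [3:1], [3:1], [3:1]]


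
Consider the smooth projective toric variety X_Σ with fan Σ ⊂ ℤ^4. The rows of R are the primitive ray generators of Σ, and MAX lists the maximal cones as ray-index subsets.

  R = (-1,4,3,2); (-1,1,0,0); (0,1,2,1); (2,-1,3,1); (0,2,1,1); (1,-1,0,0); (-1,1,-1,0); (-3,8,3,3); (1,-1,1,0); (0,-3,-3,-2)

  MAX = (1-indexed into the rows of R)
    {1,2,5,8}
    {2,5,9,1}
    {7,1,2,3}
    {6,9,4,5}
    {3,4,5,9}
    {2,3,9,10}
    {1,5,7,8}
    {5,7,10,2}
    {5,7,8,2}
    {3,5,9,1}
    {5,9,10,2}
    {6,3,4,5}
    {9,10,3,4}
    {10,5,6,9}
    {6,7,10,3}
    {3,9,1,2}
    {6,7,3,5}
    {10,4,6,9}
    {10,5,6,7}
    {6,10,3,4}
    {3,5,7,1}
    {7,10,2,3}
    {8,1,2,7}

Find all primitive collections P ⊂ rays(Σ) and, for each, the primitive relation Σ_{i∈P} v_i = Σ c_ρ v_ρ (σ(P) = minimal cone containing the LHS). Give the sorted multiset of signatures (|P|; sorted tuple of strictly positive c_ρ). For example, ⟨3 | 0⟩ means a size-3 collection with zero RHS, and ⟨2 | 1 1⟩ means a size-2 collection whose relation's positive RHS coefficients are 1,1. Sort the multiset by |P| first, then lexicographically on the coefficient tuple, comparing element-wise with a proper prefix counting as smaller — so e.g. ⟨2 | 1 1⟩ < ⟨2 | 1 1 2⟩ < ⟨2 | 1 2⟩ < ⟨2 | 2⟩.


Primitive collections (17):

  {2,6}:  v_{2} + v_{6} = 0  →  sig = ⟨2 | 0⟩
  {7,9}:  v_{7} + v_{9} = 0  →  sig = ⟨2 | 0⟩
  {1,10}:  v_{1} + v_{10} = v_{2}  →  sig = ⟨2 | 1⟩
  {1,6}:  v_{1} + v_{6} = v_{3} + v_{5}  →  sig = ⟨2 | 1 1⟩
  {2,4}:  v_{2} + v_{4} = v_{3} + v_{9}  →  sig = ⟨2 | 1 1⟩
  {4,7}:  v_{4} + v_{7} = v_{3} + v_{6}  →  sig = ⟨2 | 1 1⟩
  {4,8}:  v_{4} + v_{8} = v_{1} + v_{3} + v_{5}  →  sig = ⟨2 | 1 1 1⟩
  {6,8}:  v_{6} + v_{8} = v_{1} + v_{5} + v_{7}  →  sig = ⟨2 | 1 1 1⟩
  {8,9}:  v_{8} + v_{9} = v_{1} + v_{2} + v_{5}  →  sig = ⟨2 | 1 1 1⟩
  {1,4}:  v_{1} + v_{4} = 2·v_{3} + v_{5} + v_{9}  →  sig = ⟨2 | 1 1 2⟩
  {8,10}:  v_{8} + v_{10} = 2·v_{2} + v_{5} + v_{7}  →  sig = ⟨2 | 1 1 2⟩
  {3,8}:  v_{3} + v_{8} = 2·v_{1} + v_{7}  →  sig = ⟨2 | 1 2⟩
  {3,5,10}:  v_{3} + v_{5} + v_{10} = 0  →  sig = ⟨3 | 0⟩
  {2,3,5}:  v_{2} + v_{3} + v_{5} = v_{1}  →  sig = ⟨3 | 1⟩
  {3,6,9}:  v_{3} + v_{6} + v_{9} = v_{4}  →  sig = ⟨3 | 1⟩
  {4,5,10}:  v_{4} + v_{5} + v_{10} = v_{6} + v_{9}  →  sig = ⟨3 | 1 1⟩
  {1,2,5,7}:  v_{1} + v_{2} + v_{5} + v_{7} = v_{8}  →  sig = ⟨4 | 1⟩

so the primitive-relation signature multiset is
{ ⟨2 | 0⟩ ×2,  ⟨2 | 1⟩,  ⟨2 | 1 1⟩ ×3,  ⟨2 | 1 1 1⟩ ×3,  ⟨2 | 1 1 2⟩ ×2,  ⟨2 | 1 2⟩,  ⟨3 | 0⟩,  ⟨3 | 1⟩ ×2,  ⟨3 | 1 1⟩,  ⟨4 | 1⟩ }


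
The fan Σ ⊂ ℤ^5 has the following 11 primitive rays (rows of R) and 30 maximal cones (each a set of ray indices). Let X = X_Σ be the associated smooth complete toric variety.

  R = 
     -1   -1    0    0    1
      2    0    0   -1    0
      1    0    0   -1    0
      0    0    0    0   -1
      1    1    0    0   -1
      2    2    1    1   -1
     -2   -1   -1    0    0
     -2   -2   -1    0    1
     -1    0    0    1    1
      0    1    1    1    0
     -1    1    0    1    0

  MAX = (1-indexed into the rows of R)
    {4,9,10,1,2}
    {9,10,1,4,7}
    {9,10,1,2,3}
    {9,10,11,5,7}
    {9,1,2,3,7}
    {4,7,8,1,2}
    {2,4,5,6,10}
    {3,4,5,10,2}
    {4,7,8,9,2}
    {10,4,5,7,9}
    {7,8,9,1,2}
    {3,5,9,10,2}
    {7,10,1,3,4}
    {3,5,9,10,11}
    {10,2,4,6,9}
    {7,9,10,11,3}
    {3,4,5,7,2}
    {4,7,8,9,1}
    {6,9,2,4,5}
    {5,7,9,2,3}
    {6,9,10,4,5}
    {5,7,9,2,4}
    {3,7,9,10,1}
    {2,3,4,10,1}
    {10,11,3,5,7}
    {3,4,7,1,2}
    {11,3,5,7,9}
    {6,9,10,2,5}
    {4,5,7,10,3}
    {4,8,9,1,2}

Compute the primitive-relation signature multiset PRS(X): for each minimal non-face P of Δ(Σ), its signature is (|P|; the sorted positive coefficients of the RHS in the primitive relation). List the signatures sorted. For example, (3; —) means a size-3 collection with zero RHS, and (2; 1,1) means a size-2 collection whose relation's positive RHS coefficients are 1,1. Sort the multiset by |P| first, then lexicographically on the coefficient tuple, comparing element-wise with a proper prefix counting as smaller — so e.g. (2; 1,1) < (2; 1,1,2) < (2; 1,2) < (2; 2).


Primitive collections (18):

  {1,5}:  v_{1} + v_{5} = 0  ⇒ sig = (2; —)
  {8,11}:  v_{8} + v_{11} = v_{7} + v_{9}  ⇒ sig = (2; 1,1)
  {2,11}:  v_{2} + v_{11} = v_{3} + v_{5} + v_{9}  ⇒ sig = (2; 1,1,1)
  {3,6}:  v_{3} + v_{6} = v_{2} + v_{5} + v_{10}  ⇒ sig = (2; 1,1,1)
  {3,8}:  v_{3} + v_{8} = v_{1} + v_{2} + v_{7}  ⇒ sig = (2; 1,1,1)
  {4,11}:  v_{4} + v_{11} = v_{5} + v_{7} + v_{10}  ⇒ sig = (2; 1,1,1)
  {6,7}:  v_{6} + v_{7} = v_{4} + v_{5} + v_{9}  ⇒ sig = (2; 1,1,1)
  {8,10}:  v_{8} + v_{10} = v_{1} + v_{4} + v_{9}  ⇒ sig = (2; 1,1,1)
  {1,6}:  v_{1} + v_{6} = v_{2} + v_{4} + v_{9} + v_{10}  ⇒ sig = (2; 1,1,1,1)
  {1,11}:  v_{1} + v_{11} = v_{3} + v_{7} + v_{9} + v_{10}  ⇒ sig = (2; 1,1,1,1)
  {5,8}:  v_{5} + v_{8} = v_{2} + v_{4} + v_{7} + v_{9}  ⇒ sig = (2; 1,1,1,1)
  {6,11}:  v_{6} + v_{11} = 2·v_{5} + v_{9} + v_{10}  ⇒ sig = (2; 1,1,2)
  {6,8}:  v_{6} + v_{8} = v_{2} + 2·v_{4} + 2·v_{9}  ⇒ sig = (2; 1,2,2)
  {2,7,10}:  v_{2} + v_{7} + v_{10} = 0  ⇒ sig = (3; —)
  {3,4,9}:  v_{3} + v_{4} + v_{9} = 0  ⇒ sig = (3; —)
  {1,2,4,7,9}:  v_{1} + v_{2} + v_{4} + v_{7} + v_{9} = v_{8}  ⇒ sig = (5; 1)
  {2,4,5,9,10}:  v_{2} + v_{4} + v_{5} + v_{9} + v_{10} = v_{6}  ⇒ sig = (5; 1)
  {3,5,7,9,10}:  v_{3} + v_{5} + v_{7} + v_{9} + v_{10} = v_{11}  ⇒ sig = (5; 1)

Signatures (|P|; sorted positive RHS coefficients), sorted:
    |P|=2: 13 collections, coeffs (), (1,1), (1,1,1), (1,1,1), (1,1,1), (1,1,1), (1,1,1), (1,1,1), (1,1,1,1), (1,1,1,1), (1,1,1,1), (1,1,2), (1,2,2)
    |P|=3: 2 collections, coeffs (), ()
    |P|=5: 3 collections, coeffs (1), (1), (1)


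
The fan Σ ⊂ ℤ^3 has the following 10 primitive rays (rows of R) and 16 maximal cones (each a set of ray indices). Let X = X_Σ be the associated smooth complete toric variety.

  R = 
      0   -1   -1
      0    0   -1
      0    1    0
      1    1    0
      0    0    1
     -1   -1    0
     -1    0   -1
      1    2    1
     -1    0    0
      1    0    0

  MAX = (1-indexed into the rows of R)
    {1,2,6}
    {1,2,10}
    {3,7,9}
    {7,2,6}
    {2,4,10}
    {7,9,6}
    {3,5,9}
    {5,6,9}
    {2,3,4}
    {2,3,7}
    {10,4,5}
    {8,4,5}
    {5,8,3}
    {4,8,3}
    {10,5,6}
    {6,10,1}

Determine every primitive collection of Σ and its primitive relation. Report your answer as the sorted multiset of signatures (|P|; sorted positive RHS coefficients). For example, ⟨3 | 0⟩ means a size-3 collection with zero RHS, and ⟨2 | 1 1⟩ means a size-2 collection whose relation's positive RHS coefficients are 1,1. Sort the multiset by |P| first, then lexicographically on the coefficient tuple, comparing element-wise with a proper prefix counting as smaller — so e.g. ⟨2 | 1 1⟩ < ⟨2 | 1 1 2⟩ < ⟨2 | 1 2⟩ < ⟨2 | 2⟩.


The 23 primitive collections of Σ (r=10, n=3):

  P = {2,5}:  v_{2} + v_{5} = 0 — sig = ⟨2 | 0⟩
  P = {4,6}:  v_{4} + v_{6} = 0 — sig = ⟨2 | 0⟩
  P = {9,10}:  v_{9} + v_{10} = 0 — sig = ⟨2 | 0⟩
  P = {1,3}:  v_{1} + v_{3} = v_{2} — sig = ⟨2 | 1⟩
  P = {1,8}:  v_{1} + v_{8} = v_{4} — sig = ⟨2 | 1⟩
  P = {2,9}:  v_{2} + v_{9} = v_{7} — sig = ⟨2 | 1⟩
  P = {3,6}:  v_{3} + v_{6} = v_{9} — sig = ⟨2 | 1⟩
  P = {3,10}:  v_{3} + v_{10} = v_{4} — sig = ⟨2 | 1⟩
  P = {4,9}:  v_{4} + v_{9} = v_{3} — sig = ⟨2 | 1⟩
  P = {5,7}:  v_{5} + v_{7} = v_{9} — sig = ⟨2 | 1⟩
  P = {7,10}:  v_{7} + v_{10} = v_{2} — sig = ⟨2 | 1⟩
  P = {1,4}:  v_{1} + v_{4} = v_{2} + v_{10} — sig = ⟨2 | 1 1⟩
  P = {1,5}:  v_{1} + v_{5} = v_{6} + v_{10} — sig = ⟨2 | 1 1⟩
  P = {1,9}:  v_{1} + v_{9} = v_{2} + v_{6} — sig = ⟨2 | 1 1⟩
  P = {2,8}:  v_{2} + v_{8} = v_{3} + v_{4} — sig = ⟨2 | 1 1⟩
  P = {4,7}:  v_{4} + v_{7} = v_{2} + v_{3} — sig = ⟨2 | 1 1⟩
  P = {6,8}:  v_{6} + v_{8} = v_{3} + v_{5} — sig = ⟨2 | 1 1⟩
  P = {1,7}:  v_{1} + v_{7} = 2·v_{2} + v_{6} — sig = ⟨2 | 1 2⟩
  P = {8,9}:  v_{8} + v_{9} = 2·v_{3} + v_{5} — sig = ⟨2 | 1 2⟩
  P = {8,10}:  v_{8} + v_{10} = 2·v_{4} + v_{5} — sig = ⟨2 | 1 2⟩
  P = {7,8}:  v_{7} + v_{8} = 2·v_{3} — sig = ⟨2 | 2⟩
  P = {2,6,10}:  v_{2} + v_{6} + v_{10} = v_{1} — sig = ⟨3 | 1⟩
  P = {3,4,5}:  v_{3} + v_{4} + v_{5} = v_{8} — sig = ⟨3 | 1⟩

so the primitive-relation signature multiset is
{ ⟨2 | 0⟩ ×3,  ⟨2 | 1⟩ ×8,  ⟨2 | 1 1⟩ ×6,  ⟨2 | 1 2⟩ ×3,  ⟨2 | 2⟩,  ⟨3 | 1⟩ ×2 }


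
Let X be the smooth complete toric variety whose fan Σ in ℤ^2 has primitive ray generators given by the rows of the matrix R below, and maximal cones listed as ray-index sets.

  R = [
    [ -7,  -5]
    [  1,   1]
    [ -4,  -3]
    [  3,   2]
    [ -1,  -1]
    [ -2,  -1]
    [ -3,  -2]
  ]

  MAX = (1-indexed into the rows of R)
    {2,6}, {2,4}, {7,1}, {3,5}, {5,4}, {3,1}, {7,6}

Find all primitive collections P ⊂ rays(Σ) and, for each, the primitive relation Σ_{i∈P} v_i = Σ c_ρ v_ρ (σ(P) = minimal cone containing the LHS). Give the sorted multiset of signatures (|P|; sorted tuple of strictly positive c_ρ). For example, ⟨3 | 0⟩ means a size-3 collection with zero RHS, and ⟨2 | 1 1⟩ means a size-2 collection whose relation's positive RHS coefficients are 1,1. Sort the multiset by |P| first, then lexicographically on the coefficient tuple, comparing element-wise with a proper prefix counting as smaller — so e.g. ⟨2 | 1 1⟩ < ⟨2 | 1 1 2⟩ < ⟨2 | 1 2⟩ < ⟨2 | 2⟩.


Minimal non-faces — 14 found among 7 rays, 7 max cones:

  • {2,5}:  v_{2} + v_{5} = 0  so sig = ⟨2 | 0⟩
  • {4,7}:  v_{4} + v_{7} = 0  so sig = ⟨2 | 0⟩
  • {1,4}:  v_{1} + v_{4} = v_{3}  so sig = ⟨2 | 1⟩
  • {2,3}:  v_{2} + v_{3} = v_{7}  so sig = ⟨2 | 1⟩
  • {2,7}:  v_{2} + v_{7} = v_{6}  so sig = ⟨2 | 1⟩
  • {3,4}:  v_{3} + v_{4} = v_{5}  so sig = ⟨2 | 1⟩
  • {3,7}:  v_{3} + v_{7} = v_{1}  so sig = ⟨2 | 1⟩
  • {4,6}:  v_{4} + v_{6} = v_{2}  so sig = ⟨2 | 1⟩
  • {5,6}:  v_{5} + v_{6} = v_{7}  so sig = ⟨2 | 1⟩
  • {5,7}:  v_{5} + v_{7} = v_{3}  so sig = ⟨2 | 1⟩
  • {1,2}:  v_{1} + v_{2} = 2·v_{7}  so sig = ⟨2 | 2⟩
  • {1,5}:  v_{1} + v_{5} = 2·v_{3}  so sig = ⟨2 | 2⟩
  • {3,6}:  v_{3} + v_{6} = 2·v_{7}  so sig = ⟨2 | 2⟩
  • {1,6}:  v_{1} + v_{6} = 3·v_{7}  so sig = ⟨2 | 3⟩

Signatures (|P|; sorted positive RHS coefficients), sorted:
    ⟨2 | 0⟩
    ⟨2 | 0⟩
    ⟨2 | 1⟩
    ⟨2 | 1⟩
    ⟨2 | 1⟩
    ⟨2 | 1⟩
    ⟨2 | 1⟩
    ⟨2 | 1⟩
    ⟨2 | 1⟩
    ⟨2 | 1⟩
    ⟨2 | 2⟩
    ⟨2 | 2⟩
    ⟨2 | 2⟩
    ⟨2 | 3⟩


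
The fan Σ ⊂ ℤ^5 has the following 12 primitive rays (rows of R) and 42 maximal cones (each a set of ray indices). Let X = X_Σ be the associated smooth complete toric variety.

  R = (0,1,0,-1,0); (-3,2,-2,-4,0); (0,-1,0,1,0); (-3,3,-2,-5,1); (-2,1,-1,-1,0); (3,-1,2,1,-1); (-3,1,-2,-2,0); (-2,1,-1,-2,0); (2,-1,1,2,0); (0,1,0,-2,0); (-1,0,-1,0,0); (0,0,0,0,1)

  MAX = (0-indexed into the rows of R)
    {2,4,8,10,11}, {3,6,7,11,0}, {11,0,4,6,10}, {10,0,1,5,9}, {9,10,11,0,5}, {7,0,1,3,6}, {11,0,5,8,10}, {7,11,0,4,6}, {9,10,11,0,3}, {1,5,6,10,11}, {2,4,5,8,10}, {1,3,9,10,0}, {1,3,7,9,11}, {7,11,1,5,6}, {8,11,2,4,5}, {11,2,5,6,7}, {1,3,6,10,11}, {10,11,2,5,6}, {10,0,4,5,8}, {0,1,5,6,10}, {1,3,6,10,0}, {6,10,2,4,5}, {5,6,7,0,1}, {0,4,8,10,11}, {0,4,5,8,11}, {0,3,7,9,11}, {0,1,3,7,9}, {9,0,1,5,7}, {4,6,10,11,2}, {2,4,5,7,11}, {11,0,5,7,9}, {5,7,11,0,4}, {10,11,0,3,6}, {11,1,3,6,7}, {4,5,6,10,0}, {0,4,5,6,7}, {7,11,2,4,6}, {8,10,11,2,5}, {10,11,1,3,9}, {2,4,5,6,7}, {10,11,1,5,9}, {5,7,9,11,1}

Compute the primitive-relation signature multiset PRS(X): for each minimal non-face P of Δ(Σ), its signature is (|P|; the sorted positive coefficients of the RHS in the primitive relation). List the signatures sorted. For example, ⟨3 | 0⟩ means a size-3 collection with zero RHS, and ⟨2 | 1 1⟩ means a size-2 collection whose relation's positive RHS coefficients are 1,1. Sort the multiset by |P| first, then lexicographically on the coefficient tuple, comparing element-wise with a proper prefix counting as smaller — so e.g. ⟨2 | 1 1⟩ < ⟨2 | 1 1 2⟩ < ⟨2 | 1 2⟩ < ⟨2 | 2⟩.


The 19 primitive collections of Σ (r=12, n=5):

  P = {0,2}:  v_{0} + v_{2} = 0  →  sig = ⟨2 | 0⟩
  P = {7,8}:  v_{7} + v_{8} = 0  →  sig = ⟨2 | 0⟩
  P = {6,8}:  v_{6} + v_{8} = v_{10}  →  sig = ⟨2 | 1⟩
  P = {6,9}:  v_{6} + v_{9} = v_{1}  →  sig = ⟨2 | 1⟩
  P = {7,10}:  v_{7} + v_{10} = v_{6}  →  sig = ⟨2 | 1⟩
  P = {1,8}:  v_{1} + v_{8} = v_{9} + v_{10}  →  sig = ⟨2 | 1 1⟩
  P = {2,3}:  v_{2} + v_{3} = v_{1} + v_{11}  →  sig = ⟨2 | 1 1⟩
  P = {4,9}:  v_{4} + v_{9} = v_{0} + v_{7}  →  sig = ⟨2 | 1 1⟩
  P = {1,4}:  v_{1} + v_{4} = v_{0} + v_{6} + v_{7}  →  sig = ⟨2 | 1 1 1⟩
  P = {2,9}:  v_{2} + v_{9} = v_{5} + v_{6} + v_{11}  →  sig = ⟨2 | 1 1 1⟩
  P = {3,8}:  v_{3} + v_{8} = v_{0} + v_{9} + v_{10} + v_{11}  →  sig = ⟨2 | 1 1 1 1⟩
  P = {8,9}:  v_{8} + v_{9} = v_{0} + v_{5} + v_{10} + v_{11}  →  sig = ⟨2 | 1 1 1 1⟩
  P = {3,4}:  v_{3} + v_{4} = 2·v_{0} + v_{6} + v_{7} + v_{11}  →  sig = ⟨2 | 1 1 1 2⟩
  P = {1,2}:  v_{1} + v_{2} = v_{5} + 2·v_{6} + v_{11}  →  sig = ⟨2 | 1 1 2⟩
  P = {3,5}:  v_{3} + v_{5} = 2·v_{9}  →  sig = ⟨2 | 2⟩
  P = {0,1,11}:  v_{0} + v_{1} + v_{11} = v_{3}  →  sig = ⟨3 | 1⟩
  P = {4,5,10,11}:  v_{4} + v_{5} + v_{10} + v_{11} = 0  →  sig = ⟨4 | 0⟩
  P = {0,5,6,11}:  v_{0} + v_{5} + v_{6} + v_{11} = v_{9}  →  sig = ⟨4 | 1⟩
  P = {4,5,6,11}:  v_{4} + v_{5} + v_{6} + v_{11} = v_{7}  →  sig = ⟨4 | 1⟩

so the primitive-relation signature multiset is
{ ⟨2 | 0⟩ ×2,  ⟨2 | 1⟩ ×3,  ⟨2 | 1 1⟩ ×3,  ⟨2 | 1 1 1⟩ ×2,  ⟨2 | 1 1 1 1⟩ ×2,  ⟨2 | 1 1 1 2⟩,  ⟨2 | 1 1 2⟩,  ⟨2 | 2⟩,  ⟨3 | 1⟩,  ⟨4 | 0⟩,  ⟨4 | 1⟩ ×2 }


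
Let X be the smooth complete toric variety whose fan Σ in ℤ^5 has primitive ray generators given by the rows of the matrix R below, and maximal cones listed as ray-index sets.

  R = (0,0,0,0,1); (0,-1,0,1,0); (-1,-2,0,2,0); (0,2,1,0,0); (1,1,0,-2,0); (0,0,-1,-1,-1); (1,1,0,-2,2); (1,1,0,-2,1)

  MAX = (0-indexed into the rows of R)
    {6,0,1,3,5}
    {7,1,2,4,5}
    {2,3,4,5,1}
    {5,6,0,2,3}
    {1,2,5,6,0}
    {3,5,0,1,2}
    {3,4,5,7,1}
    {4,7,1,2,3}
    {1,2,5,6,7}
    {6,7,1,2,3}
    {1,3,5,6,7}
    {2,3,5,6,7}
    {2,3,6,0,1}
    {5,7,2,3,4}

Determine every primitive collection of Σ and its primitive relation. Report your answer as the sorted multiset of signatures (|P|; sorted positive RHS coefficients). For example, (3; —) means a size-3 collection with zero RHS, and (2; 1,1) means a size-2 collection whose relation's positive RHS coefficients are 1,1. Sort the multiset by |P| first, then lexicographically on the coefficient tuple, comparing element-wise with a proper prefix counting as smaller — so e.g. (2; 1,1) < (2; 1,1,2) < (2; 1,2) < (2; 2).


Δ(Σ) — 8 vertices, 5 min non-faces:

  • {0,4}:  v_{0} + v_{4} = v_{7} — sig = (2; 1)
  • {0,7}:  v_{0} + v_{7} = v_{6} — sig = (2; 1)
  • {4,6}:  v_{4} + v_{6} = 2·v_{7} — sig = (2; 2)
  • {1,2,3,5,7}:  v_{1} + v_{2} + v_{3} + v_{5} + v_{7} = 0 — sig = (5; —)
  • {1,2,3,5,6}:  v_{1} + v_{2} + v_{3} + v_{5} + v_{6} = v_{0} — sig = (5; 1)

so the primitive-relation signature multiset is
[(2; 1), (2; 1), (2; 2), (5; —), (5; 1)]


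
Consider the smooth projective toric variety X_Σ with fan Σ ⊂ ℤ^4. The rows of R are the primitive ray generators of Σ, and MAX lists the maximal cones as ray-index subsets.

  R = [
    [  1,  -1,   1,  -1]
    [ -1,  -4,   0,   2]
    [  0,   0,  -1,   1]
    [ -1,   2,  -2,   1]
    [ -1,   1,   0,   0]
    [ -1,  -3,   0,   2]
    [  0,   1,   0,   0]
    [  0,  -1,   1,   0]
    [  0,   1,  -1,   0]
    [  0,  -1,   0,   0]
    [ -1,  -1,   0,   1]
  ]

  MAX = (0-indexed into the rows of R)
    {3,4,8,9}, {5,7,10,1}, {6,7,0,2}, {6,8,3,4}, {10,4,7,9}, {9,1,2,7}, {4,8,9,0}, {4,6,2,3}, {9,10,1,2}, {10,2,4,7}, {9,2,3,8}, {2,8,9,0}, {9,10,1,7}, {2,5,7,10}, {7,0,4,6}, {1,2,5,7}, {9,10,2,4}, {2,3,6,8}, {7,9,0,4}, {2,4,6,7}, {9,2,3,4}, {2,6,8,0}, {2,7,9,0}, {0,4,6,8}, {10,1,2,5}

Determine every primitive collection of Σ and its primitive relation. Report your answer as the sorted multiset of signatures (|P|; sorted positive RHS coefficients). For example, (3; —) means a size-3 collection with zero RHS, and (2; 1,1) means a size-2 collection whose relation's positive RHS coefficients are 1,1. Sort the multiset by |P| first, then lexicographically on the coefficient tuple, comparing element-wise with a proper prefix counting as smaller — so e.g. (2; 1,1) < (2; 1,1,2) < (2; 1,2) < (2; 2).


Δ(Σ) — 11 vertices, 24 min non-faces:

  • {6,9}:  v_{6} + v_{9} = 0 ; sig = (2; —)
  • {7,8}:  v_{7} + v_{8} = 0 ; sig = (2; —)
  • {0,3}:  v_{0} + v_{3} = v_{8} ; sig = (2; 1)
  • {1,6}:  v_{1} + v_{6} = v_{5} ; sig = (2; 1)
  • {5,9}:  v_{5} + v_{9} = v_{1} ; sig = (2; 1)
  • {0,10}:  v_{0} + v_{10} = v_{7} + v_{9} ; sig = (2; 1,1)
  • {3,7}:  v_{3} + v_{7} = v_{2} + v_{4} ; sig = (2; 1,1)
  • {5,6}:  v_{5} + v_{6} = v_{2} + v_{7} + v_{10} ; sig = (2; 1,1,1)
  • {5,8}:  v_{5} + v_{8} = v_{2} + v_{9} + v_{10} ; sig = (2; 1,1,1)
  • {6,10}:  v_{6} + v_{10} = v_{2} + v_{4} + v_{7} ; sig = (2; 1,1,1)
  • {8,10}:  v_{8} + v_{10} = v_{2} + v_{4} + v_{9} ; sig = (2; 1,1,1)
  • {3,5}:  v_{3} + v_{5} = 2·v_{2} + v_{4} + v_{9} + v_{10} ; sig = (2; 1,1,1,2)
  • {1,8}:  v_{1} + v_{8} = v_{2} + 2·v_{9} + v_{10} ; sig = (2; 1,1,2)
  • {1,3}:  v_{1} + v_{3} = 2·v_{2} + v_{4} + 2·v_{9} + v_{10} ; sig = (2; 1,1,2,2)
  • {1,4}:  v_{1} + v_{4} = v_{9} + 2·v_{10} ; sig = (2; 1,2)
  • {0,5}:  v_{0} + v_{5} = v_{2} + 2·v_{7} + 2·v_{9} ; sig = (2; 1,2,2)
  • {3,10}:  v_{3} + v_{10} = 2·v_{2} + 2·v_{4} + v_{9} ; sig = (2; 1,2,2)
  • {0,1}:  v_{0} + v_{1} = v_{2} + 2·v_{7} + 3·v_{9} ; sig = (2; 1,2,3)
  • {4,5}:  v_{4} + v_{5} = 2·v_{10} ; sig = (2; 2)
  • {0,2,4}:  v_{0} + v_{2} + v_{4} = 0 ; sig = (3; —)
  • {2,4,8}:  v_{2} + v_{4} + v_{8} = v_{3} ; sig = (3; 1)
  • {2,4,7,9}:  v_{2} + v_{4} + v_{7} + v_{9} = v_{10} ; sig = (4; 1)
  • {2,7,9,10}:  v_{2} + v_{7} + v_{9} + v_{10} = v_{5} ; sig = (4; 1)
  • {1,2,7,10}:  v_{1} + v_{2} + v_{7} + v_{10} = 2·v_{5} ; sig = (4; 2)

Sorted signature multiset PRS(X):
[(2; —), (2; —), (2; 1), (2; 1), (2; 1), (2; 1,1), (2; 1,1), (2; 1,1,1), (2; 1,1,1), (2; 1,1,1), (2; 1,1,1), (2; 1,1,1,2), (2; 1,1,2), (2; 1,1,2,2), (2; 1,2), (2; 1,2,2), (2; 1,2,2), (2; 1,2,3), (2; 2), (3; —), (3; 1), (4; 1), (4; 1), (4; 2)]
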